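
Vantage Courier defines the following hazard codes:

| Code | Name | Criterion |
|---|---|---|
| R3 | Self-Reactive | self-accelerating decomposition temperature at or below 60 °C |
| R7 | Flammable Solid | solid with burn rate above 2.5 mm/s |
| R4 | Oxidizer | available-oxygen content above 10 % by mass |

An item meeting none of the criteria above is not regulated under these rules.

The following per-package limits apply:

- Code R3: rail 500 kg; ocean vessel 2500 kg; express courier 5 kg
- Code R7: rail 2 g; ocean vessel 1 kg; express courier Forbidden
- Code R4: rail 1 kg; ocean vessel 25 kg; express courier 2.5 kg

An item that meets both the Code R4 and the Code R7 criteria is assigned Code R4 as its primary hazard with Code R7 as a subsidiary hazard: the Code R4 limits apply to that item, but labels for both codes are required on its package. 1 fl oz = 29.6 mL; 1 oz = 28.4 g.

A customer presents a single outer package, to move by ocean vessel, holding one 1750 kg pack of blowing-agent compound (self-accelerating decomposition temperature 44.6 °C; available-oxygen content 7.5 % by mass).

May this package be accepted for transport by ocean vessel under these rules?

The blowing-agent compound has self-accelerating decomposition temperature 44.6 °C, which is ≤ 60 °C, so it is Code R3 (Self-Reactive).
Code R3 quantity: 1750 kg.
1750 kg ≤ 2500 kg (ocean vessel limit, Code R3) — within limit.

Yes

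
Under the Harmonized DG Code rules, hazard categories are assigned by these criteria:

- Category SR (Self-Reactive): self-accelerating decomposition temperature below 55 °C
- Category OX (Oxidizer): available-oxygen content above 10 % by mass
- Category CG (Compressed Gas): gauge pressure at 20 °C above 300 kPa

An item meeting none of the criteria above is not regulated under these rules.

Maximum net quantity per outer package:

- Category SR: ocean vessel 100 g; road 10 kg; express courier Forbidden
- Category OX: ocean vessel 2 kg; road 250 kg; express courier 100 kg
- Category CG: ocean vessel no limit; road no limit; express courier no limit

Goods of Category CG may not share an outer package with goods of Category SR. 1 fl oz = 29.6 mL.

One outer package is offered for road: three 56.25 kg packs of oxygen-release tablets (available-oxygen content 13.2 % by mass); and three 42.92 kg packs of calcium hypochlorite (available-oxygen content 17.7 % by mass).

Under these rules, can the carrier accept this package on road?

No

Oxygen-release tablets: available-oxygen content 13.2 % by mass > 10 % by mass → Category OX (Oxidizer).
Available-oxygen content 17.7 % by mass meets the Category OX criterion (Oxidizer), so the calcium hypochlorite is Category OX.
Category OX net quantity: (three 56.25 kg packs = 168.75 kg) + (three 42.92 kg packs = 128.76 kg) = 297.51 kg.
297.51 kg exceeds the road limit of 250 kg for Category OX.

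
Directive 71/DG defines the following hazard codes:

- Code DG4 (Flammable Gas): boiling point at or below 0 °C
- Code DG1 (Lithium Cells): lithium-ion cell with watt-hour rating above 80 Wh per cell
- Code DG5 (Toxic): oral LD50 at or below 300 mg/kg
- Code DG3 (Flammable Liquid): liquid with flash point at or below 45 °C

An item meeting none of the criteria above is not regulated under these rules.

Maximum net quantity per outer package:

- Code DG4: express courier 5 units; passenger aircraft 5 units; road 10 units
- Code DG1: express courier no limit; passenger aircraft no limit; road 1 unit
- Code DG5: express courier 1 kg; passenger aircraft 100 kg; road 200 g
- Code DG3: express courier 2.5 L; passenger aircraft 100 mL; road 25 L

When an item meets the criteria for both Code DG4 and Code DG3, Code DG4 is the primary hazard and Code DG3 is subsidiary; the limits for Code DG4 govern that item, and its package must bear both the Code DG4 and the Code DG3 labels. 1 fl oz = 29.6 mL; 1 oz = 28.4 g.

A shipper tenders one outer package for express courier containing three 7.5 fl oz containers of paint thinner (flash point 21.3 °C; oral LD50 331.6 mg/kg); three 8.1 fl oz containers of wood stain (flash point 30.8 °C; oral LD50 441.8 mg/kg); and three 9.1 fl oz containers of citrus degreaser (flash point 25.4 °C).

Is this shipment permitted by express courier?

Yes

Paint thinner: flash point 21.3 °C ≤ 45 °C → Code DG3 (Flammable Liquid).
Wood stain: flash point 30.8 °C ≤ 45 °C → Code DG3 (Flammable Liquid).
The citrus degreaser has flash point 25.4 °C, which is ≤ 45 °C, so it is Code DG3 (Flammable Liquid).
Total Code DG3: (three 7.5 fl oz containers = 666 mL) + (three 8.1 fl oz containers = 719.28 mL) + (three 9.1 fl oz containers = 808.08 mL) = 2193.36 mL.
2193.36 mL ≤ 2.5 L (express courier limit, Code DG3) — within limit.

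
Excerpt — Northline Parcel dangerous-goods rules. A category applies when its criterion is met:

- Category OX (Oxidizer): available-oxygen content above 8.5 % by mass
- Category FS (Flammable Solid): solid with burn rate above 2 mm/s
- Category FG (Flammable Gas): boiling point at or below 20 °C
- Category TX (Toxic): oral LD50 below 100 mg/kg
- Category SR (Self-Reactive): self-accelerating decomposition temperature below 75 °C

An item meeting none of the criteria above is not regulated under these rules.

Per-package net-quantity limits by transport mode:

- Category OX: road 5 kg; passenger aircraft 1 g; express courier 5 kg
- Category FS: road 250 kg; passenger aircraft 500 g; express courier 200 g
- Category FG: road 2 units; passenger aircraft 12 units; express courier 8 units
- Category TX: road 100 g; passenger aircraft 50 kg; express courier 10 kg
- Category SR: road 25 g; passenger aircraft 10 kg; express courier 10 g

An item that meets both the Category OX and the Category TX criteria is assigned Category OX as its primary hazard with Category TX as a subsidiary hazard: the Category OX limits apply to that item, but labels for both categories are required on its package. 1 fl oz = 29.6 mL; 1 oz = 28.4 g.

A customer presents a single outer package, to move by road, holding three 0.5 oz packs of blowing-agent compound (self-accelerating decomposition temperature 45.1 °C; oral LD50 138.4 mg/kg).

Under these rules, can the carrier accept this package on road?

The blowing-agent compound has self-accelerating decomposition temperature 45.1 °C, which is < 75 °C, so it is Category SR (Self-Reactive).
Category SR quantity: three 0.5 oz packs = 42.6 g.
42.6 g exceeds the road limit of 25 g for Category SR.

No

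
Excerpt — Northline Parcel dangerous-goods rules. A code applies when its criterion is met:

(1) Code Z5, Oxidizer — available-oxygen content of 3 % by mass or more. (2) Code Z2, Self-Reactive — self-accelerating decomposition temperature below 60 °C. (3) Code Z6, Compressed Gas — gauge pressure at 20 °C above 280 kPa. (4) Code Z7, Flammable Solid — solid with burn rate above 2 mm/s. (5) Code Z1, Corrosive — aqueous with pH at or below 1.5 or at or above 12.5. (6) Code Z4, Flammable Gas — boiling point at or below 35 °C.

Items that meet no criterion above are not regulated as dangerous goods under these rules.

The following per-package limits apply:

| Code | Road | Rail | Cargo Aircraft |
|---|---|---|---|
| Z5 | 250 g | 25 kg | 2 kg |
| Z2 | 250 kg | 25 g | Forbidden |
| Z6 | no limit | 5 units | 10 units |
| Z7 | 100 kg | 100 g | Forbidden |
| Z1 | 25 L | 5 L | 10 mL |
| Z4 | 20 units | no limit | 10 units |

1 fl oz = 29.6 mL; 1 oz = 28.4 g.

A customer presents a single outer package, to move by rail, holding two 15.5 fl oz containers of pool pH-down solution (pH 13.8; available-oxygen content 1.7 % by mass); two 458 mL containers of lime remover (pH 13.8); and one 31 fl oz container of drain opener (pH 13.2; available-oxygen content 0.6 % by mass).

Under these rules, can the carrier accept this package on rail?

Yes

With pH 13.8 (≥ 12.5), the pool pH-down solution falls in Code Z1.
The lime remover has pH 13.8, which is ≥ 12.5, so it is Code Z1 (Corrosive).
The drain opener has pH 13.2, which is ≥ 12.5, so it is Code Z1 (Corrosive).
Code Z1 net quantity: (two 15.5 fl oz containers = 917.6 mL) + (two 458 mL containers = 916 mL) + (one 31 fl oz container = 917.6 mL) = 2751.2 mL.
2751.2 mL is within the rail limit of 5 L for Code Z1.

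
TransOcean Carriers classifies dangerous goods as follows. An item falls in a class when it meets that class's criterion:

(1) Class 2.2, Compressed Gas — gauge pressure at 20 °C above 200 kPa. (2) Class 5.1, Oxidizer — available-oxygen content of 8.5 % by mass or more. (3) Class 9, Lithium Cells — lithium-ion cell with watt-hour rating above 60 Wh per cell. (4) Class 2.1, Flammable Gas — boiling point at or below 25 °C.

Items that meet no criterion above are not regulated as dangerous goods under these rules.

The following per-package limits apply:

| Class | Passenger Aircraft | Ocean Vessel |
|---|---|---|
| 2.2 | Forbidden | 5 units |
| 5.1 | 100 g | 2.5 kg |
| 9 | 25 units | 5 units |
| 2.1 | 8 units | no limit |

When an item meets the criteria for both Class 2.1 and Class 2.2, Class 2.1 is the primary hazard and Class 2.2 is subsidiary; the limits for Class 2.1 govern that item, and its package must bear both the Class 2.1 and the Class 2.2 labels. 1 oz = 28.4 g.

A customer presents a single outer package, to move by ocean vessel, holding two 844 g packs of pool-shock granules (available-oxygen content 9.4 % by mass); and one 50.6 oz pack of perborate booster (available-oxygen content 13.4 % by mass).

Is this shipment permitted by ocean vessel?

The pool-shock granules have available-oxygen content 9.4 % by mass, which is ≥ 8.5 % by mass, so they are Class 5.1 (Oxidizer).
The perborate booster has available-oxygen content 13.4 % by mass, which is ≥ 8.5 % by mass, so it is Class 5.1 (Oxidizer).
Total Class 5.1: (two 844 g packs = 1.688 kg) + (one 50.6 oz pack = 1437.04 g) = 3125.04 g.
3125.04 g > 2.5 kg (ocean vessel limit, Class 5.1) — over the limit.

No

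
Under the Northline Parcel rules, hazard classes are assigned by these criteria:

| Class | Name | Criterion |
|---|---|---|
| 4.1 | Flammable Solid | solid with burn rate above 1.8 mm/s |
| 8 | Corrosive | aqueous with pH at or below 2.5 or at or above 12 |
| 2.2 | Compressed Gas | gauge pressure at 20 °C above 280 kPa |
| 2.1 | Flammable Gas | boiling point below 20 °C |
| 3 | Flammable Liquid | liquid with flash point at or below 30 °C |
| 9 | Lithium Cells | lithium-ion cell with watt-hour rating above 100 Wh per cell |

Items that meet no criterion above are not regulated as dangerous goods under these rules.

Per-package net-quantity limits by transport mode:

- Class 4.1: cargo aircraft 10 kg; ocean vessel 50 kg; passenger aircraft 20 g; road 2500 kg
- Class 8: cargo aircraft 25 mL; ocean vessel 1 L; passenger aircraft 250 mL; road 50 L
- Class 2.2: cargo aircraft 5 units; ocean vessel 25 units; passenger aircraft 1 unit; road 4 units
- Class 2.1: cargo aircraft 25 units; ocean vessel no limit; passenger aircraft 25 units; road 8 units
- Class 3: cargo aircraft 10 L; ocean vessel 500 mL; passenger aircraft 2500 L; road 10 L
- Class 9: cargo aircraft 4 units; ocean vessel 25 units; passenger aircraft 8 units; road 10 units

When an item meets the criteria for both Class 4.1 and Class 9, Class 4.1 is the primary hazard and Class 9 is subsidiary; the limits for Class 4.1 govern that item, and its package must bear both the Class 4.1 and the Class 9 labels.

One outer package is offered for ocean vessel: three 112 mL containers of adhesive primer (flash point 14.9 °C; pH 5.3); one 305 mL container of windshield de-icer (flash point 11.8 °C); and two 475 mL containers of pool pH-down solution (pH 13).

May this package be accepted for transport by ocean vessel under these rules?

No

With flash point 14.9 °C (≤ 30 °C), the adhesive primer falls in Class 3.
With flash point 11.8 °C (≤ 30 °C), the windshield de-icer falls in Class 3.
With pH 13 (≥ 12), the pool pH-down solution falls in Class 8.
Class 3 net quantity: (three 112 mL containers = 336 mL) + 305 mL = 641 mL.
That exceeds the Class 3 ocean vessel limit of 500 mL.
Class 8 quantity: two 475 mL containers = 950 mL.
That is within the Class 8 ocean vessel limit of 1 L.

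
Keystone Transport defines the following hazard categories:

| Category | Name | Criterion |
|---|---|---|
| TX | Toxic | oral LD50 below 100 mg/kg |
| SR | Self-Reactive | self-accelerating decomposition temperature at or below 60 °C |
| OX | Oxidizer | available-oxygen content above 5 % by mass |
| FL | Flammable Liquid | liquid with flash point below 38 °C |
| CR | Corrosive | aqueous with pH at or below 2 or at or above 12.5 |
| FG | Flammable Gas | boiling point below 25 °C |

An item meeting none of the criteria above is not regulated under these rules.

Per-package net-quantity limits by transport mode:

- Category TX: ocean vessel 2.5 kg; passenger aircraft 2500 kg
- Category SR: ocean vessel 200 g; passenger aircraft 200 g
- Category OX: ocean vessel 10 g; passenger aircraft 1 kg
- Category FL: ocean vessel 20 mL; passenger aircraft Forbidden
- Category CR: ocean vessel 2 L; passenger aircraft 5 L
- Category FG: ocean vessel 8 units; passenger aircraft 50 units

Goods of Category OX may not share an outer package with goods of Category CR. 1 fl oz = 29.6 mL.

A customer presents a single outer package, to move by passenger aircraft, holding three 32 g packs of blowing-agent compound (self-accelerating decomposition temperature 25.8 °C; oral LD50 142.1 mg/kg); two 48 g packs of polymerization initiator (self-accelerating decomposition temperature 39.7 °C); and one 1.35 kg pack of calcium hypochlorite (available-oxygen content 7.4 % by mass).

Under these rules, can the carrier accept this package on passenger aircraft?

Self-accelerating decomposition temperature 25.8 °C meets the Category SR criterion (Self-Reactive), so the blowing-agent compound is Category SR.
Polymerization initiator: self-accelerating decomposition temperature 39.7 °C ≤ 60 °C → Category SR (Self-Reactive).
Calcium hypochlorite: available-oxygen content 7.4 % by mass > 5 % by mass → Category OX (Oxidizer).
Total Category SR: (three 32 g packs = 96 g) + (two 48 g packs = 96 g) = 192 g.
192 g is within the passenger aircraft limit of 200 g for Category SR.
Category OX quantity: 1.35 kg.
That exceeds the Category OX passenger aircraft limit of 1 kg.
The segregation rule (Category OX with Category CR) does not apply to Category SR with Category OX.

No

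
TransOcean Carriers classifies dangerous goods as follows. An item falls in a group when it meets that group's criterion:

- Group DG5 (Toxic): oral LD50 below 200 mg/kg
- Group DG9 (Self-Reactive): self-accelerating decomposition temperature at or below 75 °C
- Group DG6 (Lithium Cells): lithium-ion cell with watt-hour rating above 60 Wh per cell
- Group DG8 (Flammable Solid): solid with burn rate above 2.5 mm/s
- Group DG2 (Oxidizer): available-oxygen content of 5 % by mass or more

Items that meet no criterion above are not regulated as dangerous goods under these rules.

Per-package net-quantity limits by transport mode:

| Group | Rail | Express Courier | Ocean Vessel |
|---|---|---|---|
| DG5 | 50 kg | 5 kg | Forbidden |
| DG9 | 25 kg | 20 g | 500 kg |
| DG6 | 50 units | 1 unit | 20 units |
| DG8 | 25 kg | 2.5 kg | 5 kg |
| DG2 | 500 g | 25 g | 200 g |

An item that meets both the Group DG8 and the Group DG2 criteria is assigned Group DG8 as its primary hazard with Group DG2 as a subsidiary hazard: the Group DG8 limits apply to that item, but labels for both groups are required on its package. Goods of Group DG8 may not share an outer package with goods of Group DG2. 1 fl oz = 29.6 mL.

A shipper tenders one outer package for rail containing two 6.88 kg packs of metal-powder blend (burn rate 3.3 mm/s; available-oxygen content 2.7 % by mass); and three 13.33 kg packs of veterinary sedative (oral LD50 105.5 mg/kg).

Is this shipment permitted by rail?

Yes

Metal-powder blend: burn rate 3.3 mm/s > 2.5 mm/s → Group DG8 (Flammable Solid).
Veterinary sedative: oral LD50 105.5 mg/kg < 200 mg/kg → Group DG5 (Toxic).
Group DG8 quantity: two 6.88 kg packs = 13.76 kg.
That is within the Group DG8 rail limit of 25 kg.
Group DG5 quantity: three 13.33 kg packs = 39.99 kg.
39.99 kg is within the rail limit of 50 kg for Group DG5.
The segregation rule (Group DG8 with Group DG2) does not apply to Group DG8 with Group DG5.
Every hazard group is within its rail limit and no segregation rule is violated.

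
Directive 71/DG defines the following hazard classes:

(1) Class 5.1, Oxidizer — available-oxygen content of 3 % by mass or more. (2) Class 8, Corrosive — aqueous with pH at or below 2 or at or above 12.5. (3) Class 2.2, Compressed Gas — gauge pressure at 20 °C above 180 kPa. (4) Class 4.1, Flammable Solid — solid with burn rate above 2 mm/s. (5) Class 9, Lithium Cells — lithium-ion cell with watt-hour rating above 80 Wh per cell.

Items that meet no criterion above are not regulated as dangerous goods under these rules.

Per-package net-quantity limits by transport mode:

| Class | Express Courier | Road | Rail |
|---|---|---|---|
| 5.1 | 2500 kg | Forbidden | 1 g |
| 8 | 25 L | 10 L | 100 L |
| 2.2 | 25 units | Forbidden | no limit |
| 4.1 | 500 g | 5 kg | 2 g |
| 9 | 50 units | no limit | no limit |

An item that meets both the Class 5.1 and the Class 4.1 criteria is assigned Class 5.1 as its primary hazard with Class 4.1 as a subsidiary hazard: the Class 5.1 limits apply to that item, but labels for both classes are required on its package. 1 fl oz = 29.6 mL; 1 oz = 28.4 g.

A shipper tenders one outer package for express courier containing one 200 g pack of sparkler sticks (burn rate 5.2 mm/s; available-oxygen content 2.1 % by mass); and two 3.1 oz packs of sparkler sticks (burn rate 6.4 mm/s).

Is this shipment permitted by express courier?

With burn rate 5.2 mm/s (> 2 mm/s), the sparkler sticks fall in Class 4.1.
Burn rate 6.4 mm/s meets the Class 4.1 criterion (Flammable Solid), so the sparkler sticks are Class 4.1.
Class 4.1 net quantity: 200 g + (two 3.1 oz packs = 176.08 g) = 376.08 g.
376.08 g is within the express courier limit of 500 g for Class 4.1.

Yes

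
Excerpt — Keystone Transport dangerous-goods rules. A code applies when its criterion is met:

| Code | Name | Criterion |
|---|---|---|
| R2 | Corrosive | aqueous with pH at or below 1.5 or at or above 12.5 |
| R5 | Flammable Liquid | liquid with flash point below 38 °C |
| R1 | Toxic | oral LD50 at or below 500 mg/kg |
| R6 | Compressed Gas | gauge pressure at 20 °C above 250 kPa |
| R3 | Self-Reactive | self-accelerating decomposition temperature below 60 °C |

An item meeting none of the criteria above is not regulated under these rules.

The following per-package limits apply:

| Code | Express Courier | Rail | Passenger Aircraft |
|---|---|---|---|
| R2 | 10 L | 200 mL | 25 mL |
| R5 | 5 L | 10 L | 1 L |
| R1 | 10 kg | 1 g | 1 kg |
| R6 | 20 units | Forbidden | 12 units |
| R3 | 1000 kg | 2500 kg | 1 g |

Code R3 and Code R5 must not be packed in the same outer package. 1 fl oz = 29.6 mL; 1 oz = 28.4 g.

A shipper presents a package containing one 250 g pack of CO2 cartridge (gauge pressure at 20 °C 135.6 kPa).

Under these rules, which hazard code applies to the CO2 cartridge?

Not regulated

gauge pressure at 20 °C 135.6 kPa is not above 250 kPa, so Code R6 does not apply.
No criterion is met, so the item is not regulated.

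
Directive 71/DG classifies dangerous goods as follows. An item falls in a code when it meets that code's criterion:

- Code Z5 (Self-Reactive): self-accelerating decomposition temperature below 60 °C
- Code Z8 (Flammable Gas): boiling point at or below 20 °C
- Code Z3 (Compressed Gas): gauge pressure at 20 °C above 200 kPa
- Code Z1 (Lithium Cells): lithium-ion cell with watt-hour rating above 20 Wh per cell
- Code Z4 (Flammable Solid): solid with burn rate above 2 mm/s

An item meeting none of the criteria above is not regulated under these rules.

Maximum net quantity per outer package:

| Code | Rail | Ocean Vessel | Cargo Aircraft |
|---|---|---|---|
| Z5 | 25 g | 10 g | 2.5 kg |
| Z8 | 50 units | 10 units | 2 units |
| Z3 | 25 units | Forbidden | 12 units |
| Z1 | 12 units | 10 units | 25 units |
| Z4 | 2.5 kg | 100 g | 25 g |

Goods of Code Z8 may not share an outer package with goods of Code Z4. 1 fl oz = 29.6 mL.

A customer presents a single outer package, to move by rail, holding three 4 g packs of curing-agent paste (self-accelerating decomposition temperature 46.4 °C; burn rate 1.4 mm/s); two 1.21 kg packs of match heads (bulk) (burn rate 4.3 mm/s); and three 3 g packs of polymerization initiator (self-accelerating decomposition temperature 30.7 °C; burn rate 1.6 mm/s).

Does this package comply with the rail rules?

Yes

Curing-agent paste: self-accelerating decomposition temperature 46.4 °C < 60 °C → Code Z5 (Self-Reactive).
With burn rate 4.3 mm/s (> 2 mm/s), the match heads (bulk) fall in Code Z4.
Polymerization initiator: self-accelerating decomposition temperature 30.7 °C < 60 °C → Code Z5 (Self-Reactive).
Total Code Z5: (three 4 g packs = 12 g) + (three 3 g packs = 9 g) = 21 g.
21 g is within the rail limit of 25 g for Code Z5.
Code Z4 quantity: two 1.21 kg packs = 2.42 kg.
2.42 kg is within the rail limit of 2.5 kg for Code Z4.
The segregation rule (Code Z8 with Code Z4) does not apply to Code Z5 with Code Z4.
Every hazard code is within its rail limit and no segregation rule is violated.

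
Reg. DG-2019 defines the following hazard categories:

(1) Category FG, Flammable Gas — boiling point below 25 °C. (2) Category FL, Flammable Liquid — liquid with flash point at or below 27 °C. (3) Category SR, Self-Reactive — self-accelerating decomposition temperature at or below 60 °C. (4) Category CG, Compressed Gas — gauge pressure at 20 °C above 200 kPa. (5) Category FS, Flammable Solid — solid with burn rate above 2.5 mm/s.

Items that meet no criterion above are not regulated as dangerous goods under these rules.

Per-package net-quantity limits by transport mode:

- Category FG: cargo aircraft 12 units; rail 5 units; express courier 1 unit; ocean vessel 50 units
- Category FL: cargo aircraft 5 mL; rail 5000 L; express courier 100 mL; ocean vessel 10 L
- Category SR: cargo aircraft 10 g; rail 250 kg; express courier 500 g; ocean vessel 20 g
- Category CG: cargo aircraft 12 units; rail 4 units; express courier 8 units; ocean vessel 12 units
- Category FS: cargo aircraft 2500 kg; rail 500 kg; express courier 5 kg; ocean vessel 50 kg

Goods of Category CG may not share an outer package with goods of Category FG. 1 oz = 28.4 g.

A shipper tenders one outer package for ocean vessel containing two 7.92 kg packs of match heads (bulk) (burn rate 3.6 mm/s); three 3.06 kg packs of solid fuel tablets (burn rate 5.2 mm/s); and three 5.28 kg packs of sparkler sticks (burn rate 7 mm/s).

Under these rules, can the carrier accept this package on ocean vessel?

Burn rate 3.6 mm/s meets the Category FS criterion (Flammable Solid), so the match heads (bulk) are Category FS.
The solid fuel tablets have burn rate 5.2 mm/s, which is > 2.5 mm/s, so they are Category FS (Flammable Solid).
The sparkler sticks have burn rate 7 mm/s, which is > 2.5 mm/s, so they are Category FS (Flammable Solid).
Total Category FS: (two 7.92 kg packs = 15.84 kg) + (three 3.06 kg packs = 9.18 kg) + (three 5.28 kg packs = 15.84 kg) = 40.86 kg.
40.86 kg ≤ 50 kg (ocean vessel limit, Category FS) — within limit.

Yes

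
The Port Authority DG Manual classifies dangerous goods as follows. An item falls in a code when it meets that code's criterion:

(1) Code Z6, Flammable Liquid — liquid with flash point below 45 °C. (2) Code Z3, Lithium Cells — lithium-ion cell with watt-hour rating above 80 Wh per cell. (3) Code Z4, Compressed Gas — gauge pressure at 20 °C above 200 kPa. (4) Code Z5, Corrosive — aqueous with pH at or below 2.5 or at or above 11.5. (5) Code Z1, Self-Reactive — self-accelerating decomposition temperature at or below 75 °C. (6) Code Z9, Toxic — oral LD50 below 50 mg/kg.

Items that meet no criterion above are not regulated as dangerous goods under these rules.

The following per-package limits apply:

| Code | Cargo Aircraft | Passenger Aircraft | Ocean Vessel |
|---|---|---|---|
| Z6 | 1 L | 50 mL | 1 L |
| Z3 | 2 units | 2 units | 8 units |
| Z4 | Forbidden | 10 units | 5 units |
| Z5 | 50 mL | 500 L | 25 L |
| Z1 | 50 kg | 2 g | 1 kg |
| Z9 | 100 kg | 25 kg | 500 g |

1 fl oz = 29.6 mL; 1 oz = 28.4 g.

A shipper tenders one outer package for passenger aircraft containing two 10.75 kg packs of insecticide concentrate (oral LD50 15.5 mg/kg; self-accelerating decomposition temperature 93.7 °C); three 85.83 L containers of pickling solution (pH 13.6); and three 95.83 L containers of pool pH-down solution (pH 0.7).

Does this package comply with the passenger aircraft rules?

Oral LD50 15.5 mg/kg meets the Code Z9 criterion (Toxic), so the insecticide concentrate is Code Z9.
Pickling solution: pH 13.6 ≥ 11.5 → Code Z5 (Corrosive).
With pH 0.7 (≤ 2.5), the pool pH-down solution falls in Code Z5.
Code Z5 net quantity: (three 85.83 L containers = 257.49 L) + (three 95.83 L containers = 287.49 L) = 544.98 L.
544.98 L exceeds the passenger aircraft limit of 500 L for Code Z5.
Code Z9 quantity: two 10.75 kg packs = 21.5 kg.
That is within the Code Z9 passenger aircraft limit of 25 kg.

No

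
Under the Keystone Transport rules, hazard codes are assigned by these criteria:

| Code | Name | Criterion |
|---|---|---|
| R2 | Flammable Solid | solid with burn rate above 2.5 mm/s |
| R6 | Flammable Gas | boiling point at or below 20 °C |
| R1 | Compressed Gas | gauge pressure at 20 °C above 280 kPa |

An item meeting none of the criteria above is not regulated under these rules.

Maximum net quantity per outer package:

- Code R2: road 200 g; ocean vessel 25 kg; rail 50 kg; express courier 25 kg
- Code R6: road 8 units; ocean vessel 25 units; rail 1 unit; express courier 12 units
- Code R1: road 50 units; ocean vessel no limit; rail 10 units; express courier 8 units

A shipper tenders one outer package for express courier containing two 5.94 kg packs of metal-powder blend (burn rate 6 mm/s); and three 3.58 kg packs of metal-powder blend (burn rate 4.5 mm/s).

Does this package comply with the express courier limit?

Burn rate 6 mm/s meets the Code R2 criterion (Flammable Solid), so the metal-powder blend is Code R2.
The metal-powder blend has burn rate 4.5 mm/s, which is > 2.5 mm/s, so it is Code R2 (Flammable Solid).
Code R2 net quantity: (two 5.94 kg packs = 11.88 kg) + (three 3.58 kg packs = 10.74 kg) = 22.62 kg.
22.62 kg ≤ 25 kg (express courier limit, Code R2) — within limit.

Yes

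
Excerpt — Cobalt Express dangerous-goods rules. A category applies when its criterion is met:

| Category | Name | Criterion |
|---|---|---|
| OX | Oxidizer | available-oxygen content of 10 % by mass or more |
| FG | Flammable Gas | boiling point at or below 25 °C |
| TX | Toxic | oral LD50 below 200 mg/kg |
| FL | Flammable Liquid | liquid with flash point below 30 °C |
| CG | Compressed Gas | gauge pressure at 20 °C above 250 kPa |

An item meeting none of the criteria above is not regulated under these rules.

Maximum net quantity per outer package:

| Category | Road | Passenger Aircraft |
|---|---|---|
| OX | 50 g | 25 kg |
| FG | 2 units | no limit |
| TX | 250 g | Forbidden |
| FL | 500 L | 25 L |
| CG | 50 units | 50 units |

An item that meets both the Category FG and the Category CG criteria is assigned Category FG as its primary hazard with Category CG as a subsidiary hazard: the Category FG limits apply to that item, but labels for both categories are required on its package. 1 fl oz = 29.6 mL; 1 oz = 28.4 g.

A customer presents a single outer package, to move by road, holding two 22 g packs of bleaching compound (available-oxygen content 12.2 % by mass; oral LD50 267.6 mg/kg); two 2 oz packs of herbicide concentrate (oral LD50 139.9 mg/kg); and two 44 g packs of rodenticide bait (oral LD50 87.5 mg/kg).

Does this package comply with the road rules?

The bleaching compound has available-oxygen content 12.2 % by mass, which is ≥ 10 % by mass, so it is Category OX (Oxidizer).
Herbicide concentrate: oral LD50 139.9 mg/kg < 200 mg/kg → Category TX (Toxic).
Rodenticide bait: oral LD50 87.5 mg/kg < 200 mg/kg → Category TX (Toxic).
Total Category TX: (two 2 oz packs = 113.6 g) + (two 44 g packs = 88 g) = 201.6 g.
201.6 g is within the road limit of 250 g for Category TX.
Category OX quantity: two 22 g packs = 44 g.
44 g ≤ 50 g (road limit, Category OX) — within limit.
Every hazard category is within its road limit and no segregation rule is violated.

Yes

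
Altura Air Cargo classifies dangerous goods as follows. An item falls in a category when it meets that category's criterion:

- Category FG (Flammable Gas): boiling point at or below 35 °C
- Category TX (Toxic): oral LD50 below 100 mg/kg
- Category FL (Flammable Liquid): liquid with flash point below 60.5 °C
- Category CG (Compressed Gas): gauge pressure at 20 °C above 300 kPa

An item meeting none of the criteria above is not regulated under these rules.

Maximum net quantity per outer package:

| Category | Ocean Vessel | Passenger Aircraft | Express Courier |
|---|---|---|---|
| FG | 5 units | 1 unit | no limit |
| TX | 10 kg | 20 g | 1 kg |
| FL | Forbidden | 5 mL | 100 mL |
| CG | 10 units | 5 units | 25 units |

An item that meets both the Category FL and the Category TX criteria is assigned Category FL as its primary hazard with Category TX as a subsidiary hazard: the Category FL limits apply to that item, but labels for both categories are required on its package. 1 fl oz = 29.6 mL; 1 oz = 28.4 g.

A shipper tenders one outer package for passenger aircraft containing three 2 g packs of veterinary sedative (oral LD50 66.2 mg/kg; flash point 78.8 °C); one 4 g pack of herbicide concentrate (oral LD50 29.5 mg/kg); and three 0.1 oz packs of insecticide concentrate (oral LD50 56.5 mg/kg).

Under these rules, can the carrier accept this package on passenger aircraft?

Oral LD50 66.2 mg/kg meets the Category TX criterion (Toxic), so the veterinary sedative is Category TX.
Oral LD50 29.5 mg/kg meets the Category TX criterion (Toxic), so the herbicide concentrate is Category TX.
Insecticide concentrate: oral LD50 56.5 mg/kg < 100 mg/kg → Category TX (Toxic).
Total Category TX: (three 2 g packs = 6 g) + 4 g + (three 0.1 oz packs = 8.52 g) = 18.52 g.
18.52 g ≤ 20 g (passenger aircraft limit, Category TX) — within limit.

Yes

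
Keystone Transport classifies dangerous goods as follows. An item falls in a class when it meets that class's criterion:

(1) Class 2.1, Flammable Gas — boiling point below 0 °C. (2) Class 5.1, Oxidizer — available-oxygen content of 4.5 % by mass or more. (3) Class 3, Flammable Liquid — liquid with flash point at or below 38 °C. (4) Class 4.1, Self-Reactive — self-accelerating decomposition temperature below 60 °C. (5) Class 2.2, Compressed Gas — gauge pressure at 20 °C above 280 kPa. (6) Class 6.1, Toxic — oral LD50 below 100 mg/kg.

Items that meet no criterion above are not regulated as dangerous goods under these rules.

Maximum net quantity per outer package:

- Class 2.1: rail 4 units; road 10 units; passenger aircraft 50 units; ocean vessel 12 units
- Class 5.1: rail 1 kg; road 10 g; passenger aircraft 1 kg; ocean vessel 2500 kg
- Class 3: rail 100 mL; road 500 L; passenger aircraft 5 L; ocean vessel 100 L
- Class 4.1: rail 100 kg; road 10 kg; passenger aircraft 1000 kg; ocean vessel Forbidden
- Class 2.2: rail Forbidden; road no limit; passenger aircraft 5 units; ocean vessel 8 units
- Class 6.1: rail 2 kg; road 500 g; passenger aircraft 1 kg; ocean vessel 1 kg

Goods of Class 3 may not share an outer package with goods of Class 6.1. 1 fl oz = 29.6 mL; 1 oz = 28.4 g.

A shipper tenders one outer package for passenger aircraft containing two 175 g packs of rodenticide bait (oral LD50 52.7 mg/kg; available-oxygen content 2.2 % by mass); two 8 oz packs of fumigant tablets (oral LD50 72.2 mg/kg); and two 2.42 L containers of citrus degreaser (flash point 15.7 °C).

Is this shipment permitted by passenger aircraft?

Oral LD50 52.7 mg/kg meets the Class 6.1 criterion (Toxic), so the rodenticide bait is Class 6.1.
The fumigant tablets have oral LD50 72.2 mg/kg, which is < 100 mg/kg, so they are Class 6.1 (Toxic).
Citrus degreaser: flash point 15.7 °C ≤ 38 °C → Class 3 (Flammable Liquid).
Class 3 quantity: two 2.42 L containers = 4.84 L.
4.84 L ≤ 5 L (passenger aircraft limit, Class 3) — within limit.
Total Class 6.1: (two 175 g packs = 350 g) + (two 8 oz packs = 454.4 g) = 804.4 g.
804.4 g is within the passenger aircraft limit of 1 kg for Class 6.1.
Class 3 and Class 6.1 may not share an outer package.

No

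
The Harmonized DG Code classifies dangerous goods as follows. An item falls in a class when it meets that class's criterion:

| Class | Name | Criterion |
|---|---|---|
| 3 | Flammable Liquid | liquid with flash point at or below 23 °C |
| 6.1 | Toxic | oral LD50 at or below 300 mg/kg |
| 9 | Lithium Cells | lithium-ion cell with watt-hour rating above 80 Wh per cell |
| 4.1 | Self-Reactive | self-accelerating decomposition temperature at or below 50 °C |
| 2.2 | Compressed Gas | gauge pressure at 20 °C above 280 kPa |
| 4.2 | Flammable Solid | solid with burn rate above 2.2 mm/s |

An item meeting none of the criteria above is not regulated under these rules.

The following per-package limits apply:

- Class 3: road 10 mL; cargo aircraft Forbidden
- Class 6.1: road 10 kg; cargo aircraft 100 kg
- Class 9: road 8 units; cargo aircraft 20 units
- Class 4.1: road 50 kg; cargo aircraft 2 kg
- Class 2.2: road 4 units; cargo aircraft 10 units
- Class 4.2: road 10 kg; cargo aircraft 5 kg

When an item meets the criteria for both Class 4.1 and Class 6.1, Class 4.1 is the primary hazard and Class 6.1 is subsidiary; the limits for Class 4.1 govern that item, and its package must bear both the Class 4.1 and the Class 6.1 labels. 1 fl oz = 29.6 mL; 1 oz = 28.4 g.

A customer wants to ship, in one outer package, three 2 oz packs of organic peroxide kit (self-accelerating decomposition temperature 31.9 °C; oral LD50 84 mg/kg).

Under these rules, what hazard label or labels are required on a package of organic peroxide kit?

Self-accelerating decomposition temperature 31.9 °C meets the Class 4.1 criterion (Self-Reactive), so the organic peroxide kit is Class 4.1.
Oral LD50 84 mg/kg meets the Class 6.1 criterion (Toxic), so the organic peroxide kit is Class 6.1.
By the precedence rule Class 4.1 is primary and Class 6.1 is subsidiary, and that rule requires both labels on the package.

Class 4.1 and 6.1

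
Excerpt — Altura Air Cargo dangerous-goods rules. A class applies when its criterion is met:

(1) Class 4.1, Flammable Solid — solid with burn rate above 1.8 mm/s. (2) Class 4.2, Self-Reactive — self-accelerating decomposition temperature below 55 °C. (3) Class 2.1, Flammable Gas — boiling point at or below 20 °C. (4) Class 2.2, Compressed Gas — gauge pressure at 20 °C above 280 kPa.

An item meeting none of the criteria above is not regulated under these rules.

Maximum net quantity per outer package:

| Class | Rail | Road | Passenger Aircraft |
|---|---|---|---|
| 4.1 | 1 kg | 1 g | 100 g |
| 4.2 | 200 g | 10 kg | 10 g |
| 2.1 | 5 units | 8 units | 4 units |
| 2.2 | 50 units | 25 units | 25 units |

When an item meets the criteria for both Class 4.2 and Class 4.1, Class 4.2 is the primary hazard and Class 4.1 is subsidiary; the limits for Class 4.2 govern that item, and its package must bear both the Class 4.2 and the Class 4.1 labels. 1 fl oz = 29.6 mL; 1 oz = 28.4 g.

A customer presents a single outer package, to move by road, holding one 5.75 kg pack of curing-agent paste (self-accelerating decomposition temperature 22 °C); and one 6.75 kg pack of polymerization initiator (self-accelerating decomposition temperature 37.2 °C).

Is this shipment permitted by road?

No

The curing-agent paste has self-accelerating decomposition temperature 22 °C, which is < 55 °C, so it is Class 4.2 (Self-Reactive).
Polymerization initiator: self-accelerating decomposition temperature 37.2 °C < 55 °C → Class 4.2 (Self-Reactive).
Class 4.2 net quantity: 5.75 kg + 6.75 kg = 12.5 kg.
12.5 kg exceeds the road limit of 10 kg for Class 4.2.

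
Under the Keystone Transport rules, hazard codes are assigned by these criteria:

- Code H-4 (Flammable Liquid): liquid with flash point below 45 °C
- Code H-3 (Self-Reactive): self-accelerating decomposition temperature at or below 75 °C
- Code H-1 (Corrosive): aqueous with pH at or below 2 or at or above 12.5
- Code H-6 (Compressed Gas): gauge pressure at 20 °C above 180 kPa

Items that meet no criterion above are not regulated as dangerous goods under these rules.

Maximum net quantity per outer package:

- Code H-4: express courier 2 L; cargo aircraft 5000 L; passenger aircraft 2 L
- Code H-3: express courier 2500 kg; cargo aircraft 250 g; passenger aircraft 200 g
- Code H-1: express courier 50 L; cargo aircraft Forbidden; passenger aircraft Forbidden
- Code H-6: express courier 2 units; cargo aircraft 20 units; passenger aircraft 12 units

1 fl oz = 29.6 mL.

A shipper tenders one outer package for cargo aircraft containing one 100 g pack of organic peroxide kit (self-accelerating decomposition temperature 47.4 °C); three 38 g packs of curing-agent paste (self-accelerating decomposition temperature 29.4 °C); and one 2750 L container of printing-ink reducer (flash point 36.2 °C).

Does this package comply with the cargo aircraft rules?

Yes

Organic peroxide kit: self-accelerating decomposition temperature 47.4 °C ≤ 75 °C → Code H-3 (Self-Reactive).
With self-accelerating decomposition temperature 29.4 °C (≤ 75 °C), the curing-agent paste falls in Code H-3.
Printing-ink reducer: flash point 36.2 °C < 45 °C → Code H-4 (Flammable Liquid).
Total Code H-3: 100 g + (three 38 g packs = 114 g) = 214 g.
214 g ≤ 250 g (cargo aircraft limit, Code H-3) — within limit.
Code H-4 quantity: 2750 L.
2750 L is within the cargo aircraft limit of 5000 L for Code H-4.
Every hazard code is within its cargo aircraft limit and no segregation rule is violated.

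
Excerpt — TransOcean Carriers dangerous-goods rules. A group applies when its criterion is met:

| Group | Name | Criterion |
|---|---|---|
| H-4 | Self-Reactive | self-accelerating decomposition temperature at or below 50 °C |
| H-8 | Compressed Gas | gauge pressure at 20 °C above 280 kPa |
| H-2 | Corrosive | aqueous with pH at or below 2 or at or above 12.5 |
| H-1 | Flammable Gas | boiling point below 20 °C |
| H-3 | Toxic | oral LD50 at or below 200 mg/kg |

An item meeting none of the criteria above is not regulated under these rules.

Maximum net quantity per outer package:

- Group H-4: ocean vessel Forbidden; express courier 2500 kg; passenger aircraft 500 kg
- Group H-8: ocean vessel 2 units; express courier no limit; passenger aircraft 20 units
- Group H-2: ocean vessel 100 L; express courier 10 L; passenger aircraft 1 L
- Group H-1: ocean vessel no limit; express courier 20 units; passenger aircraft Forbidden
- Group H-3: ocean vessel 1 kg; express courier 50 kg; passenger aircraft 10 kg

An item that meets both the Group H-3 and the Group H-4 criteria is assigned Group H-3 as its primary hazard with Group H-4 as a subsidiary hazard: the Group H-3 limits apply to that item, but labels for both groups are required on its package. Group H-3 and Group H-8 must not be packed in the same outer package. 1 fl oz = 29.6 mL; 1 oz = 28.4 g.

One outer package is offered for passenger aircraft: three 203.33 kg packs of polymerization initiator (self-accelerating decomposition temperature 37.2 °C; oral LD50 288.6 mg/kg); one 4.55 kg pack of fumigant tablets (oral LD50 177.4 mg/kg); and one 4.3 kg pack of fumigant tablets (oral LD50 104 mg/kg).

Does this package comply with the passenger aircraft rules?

With self-accelerating decomposition temperature 37.2 °C (≤ 50 °C), the polymerization initiator falls in Group H-4.
With oral LD50 177.4 mg/kg (≤ 200 mg/kg), the fumigant tablets fall in Group H-3.
Fumigant tablets: oral LD50 104 mg/kg ≤ 200 mg/kg → Group H-3 (Toxic).
Total Group H-3: 4.55 kg + 4.3 kg = 8.85 kg.
8.85 kg ≤ 10 kg (passenger aircraft limit, Group H-3) — within limit.
Group H-4 quantity: three 203.33 kg packs = 609.99 kg.
That exceeds the Group H-4 passenger aircraft limit of 500 kg.
The segregation rule (Group H-3 with Group H-8) does not apply to Group H-3 with Group H-4.

No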